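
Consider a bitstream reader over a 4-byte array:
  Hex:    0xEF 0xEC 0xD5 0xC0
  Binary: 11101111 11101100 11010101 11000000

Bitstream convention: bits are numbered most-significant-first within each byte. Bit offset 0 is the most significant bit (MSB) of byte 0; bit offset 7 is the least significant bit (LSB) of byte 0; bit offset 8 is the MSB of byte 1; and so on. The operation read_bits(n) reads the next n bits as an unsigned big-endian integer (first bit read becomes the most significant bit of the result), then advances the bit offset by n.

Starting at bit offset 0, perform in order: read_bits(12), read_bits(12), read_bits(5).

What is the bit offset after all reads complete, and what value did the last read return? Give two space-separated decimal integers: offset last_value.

Read 1: bits[0:12] width=12 -> value=3838 (bin 111011111110); offset now 12 = byte 1 bit 4; 20 bits remain
Read 2: bits[12:24] width=12 -> value=3285 (bin 110011010101); offset now 24 = byte 3 bit 0; 8 bits remain
Read 3: bits[24:29] width=5 -> value=24 (bin 11000); offset now 29 = byte 3 bit 5; 3 bits remain

Answer: 29 24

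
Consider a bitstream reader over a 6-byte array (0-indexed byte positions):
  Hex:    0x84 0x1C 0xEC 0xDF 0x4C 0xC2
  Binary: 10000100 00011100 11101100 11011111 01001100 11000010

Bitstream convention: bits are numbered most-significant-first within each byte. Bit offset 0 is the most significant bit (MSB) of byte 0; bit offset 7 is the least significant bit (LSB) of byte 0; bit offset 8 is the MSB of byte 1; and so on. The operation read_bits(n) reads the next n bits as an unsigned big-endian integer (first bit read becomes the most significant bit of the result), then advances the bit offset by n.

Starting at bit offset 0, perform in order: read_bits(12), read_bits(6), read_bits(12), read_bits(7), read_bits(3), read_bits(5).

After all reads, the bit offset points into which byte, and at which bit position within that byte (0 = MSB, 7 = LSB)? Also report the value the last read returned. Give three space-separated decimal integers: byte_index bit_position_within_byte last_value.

Answer: 5 5 24

Derivation:
Read 1: bits[0:12] width=12 -> value=2113 (bin 100001000001); offset now 12 = byte 1 bit 4; 36 bits remain
Read 2: bits[12:18] width=6 -> value=51 (bin 110011); offset now 18 = byte 2 bit 2; 30 bits remain
Read 3: bits[18:30] width=12 -> value=2871 (bin 101100110111); offset now 30 = byte 3 bit 6; 18 bits remain
Read 4: bits[30:37] width=7 -> value=105 (bin 1101001); offset now 37 = byte 4 bit 5; 11 bits remain
Read 5: bits[37:40] width=3 -> value=4 (bin 100); offset now 40 = byte 5 bit 0; 8 bits remain
Read 6: bits[40:45] width=5 -> value=24 (bin 11000); offset now 45 = byte 5 bit 5; 3 bits remain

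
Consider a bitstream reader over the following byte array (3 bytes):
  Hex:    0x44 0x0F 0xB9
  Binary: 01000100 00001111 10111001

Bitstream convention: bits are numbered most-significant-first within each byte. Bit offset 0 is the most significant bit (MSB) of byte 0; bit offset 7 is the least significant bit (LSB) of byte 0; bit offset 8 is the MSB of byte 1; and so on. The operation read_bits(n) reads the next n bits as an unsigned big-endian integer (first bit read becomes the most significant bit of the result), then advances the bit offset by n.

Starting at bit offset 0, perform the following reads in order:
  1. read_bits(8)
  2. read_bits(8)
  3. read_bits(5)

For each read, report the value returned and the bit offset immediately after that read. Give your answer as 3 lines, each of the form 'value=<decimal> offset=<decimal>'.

Answer: value=68 offset=8
value=15 offset=16
value=23 offset=21

Derivation:
Read 1: bits[0:8] width=8 -> value=68 (bin 01000100); offset now 8 = byte 1 bit 0; 16 bits remain
Read 2: bits[8:16] width=8 -> value=15 (bin 00001111); offset now 16 = byte 2 bit 0; 8 bits remain
Read 3: bits[16:21] width=5 -> value=23 (bin 10111); offset now 21 = byte 2 bit 5; 3 bits remain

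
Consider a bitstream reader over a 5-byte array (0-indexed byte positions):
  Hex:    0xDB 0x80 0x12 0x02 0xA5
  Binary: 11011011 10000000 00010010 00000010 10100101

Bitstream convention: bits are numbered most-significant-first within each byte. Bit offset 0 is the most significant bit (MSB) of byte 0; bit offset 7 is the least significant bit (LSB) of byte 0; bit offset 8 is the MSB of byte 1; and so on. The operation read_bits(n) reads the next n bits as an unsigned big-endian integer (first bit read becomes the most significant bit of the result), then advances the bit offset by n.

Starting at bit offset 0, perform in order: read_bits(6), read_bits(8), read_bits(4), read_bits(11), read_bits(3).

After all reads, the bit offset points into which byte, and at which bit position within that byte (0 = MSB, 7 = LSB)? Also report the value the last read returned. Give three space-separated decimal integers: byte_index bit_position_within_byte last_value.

Answer: 4 0 2

Derivation:
Read 1: bits[0:6] width=6 -> value=54 (bin 110110); offset now 6 = byte 0 bit 6; 34 bits remain
Read 2: bits[6:14] width=8 -> value=224 (bin 11100000); offset now 14 = byte 1 bit 6; 26 bits remain
Read 3: bits[14:18] width=4 -> value=0 (bin 0000); offset now 18 = byte 2 bit 2; 22 bits remain
Read 4: bits[18:29] width=11 -> value=576 (bin 01001000000); offset now 29 = byte 3 bit 5; 11 bits remain
Read 5: bits[29:32] width=3 -> value=2 (bin 010); offset now 32 = byte 4 bit 0; 8 bits remain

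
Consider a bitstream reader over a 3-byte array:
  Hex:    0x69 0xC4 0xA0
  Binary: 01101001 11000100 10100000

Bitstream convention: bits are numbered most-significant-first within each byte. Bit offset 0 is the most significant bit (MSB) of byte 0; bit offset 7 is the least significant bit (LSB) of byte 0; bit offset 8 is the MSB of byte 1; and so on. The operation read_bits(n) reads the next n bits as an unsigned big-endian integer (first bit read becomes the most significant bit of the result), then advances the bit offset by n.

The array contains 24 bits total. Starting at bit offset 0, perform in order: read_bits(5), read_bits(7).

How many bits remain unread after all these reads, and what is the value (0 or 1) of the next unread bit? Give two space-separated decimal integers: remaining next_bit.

Read 1: bits[0:5] width=5 -> value=13 (bin 01101); offset now 5 = byte 0 bit 5; 19 bits remain
Read 2: bits[5:12] width=7 -> value=28 (bin 0011100); offset now 12 = byte 1 bit 4; 12 bits remain

Answer: 12 0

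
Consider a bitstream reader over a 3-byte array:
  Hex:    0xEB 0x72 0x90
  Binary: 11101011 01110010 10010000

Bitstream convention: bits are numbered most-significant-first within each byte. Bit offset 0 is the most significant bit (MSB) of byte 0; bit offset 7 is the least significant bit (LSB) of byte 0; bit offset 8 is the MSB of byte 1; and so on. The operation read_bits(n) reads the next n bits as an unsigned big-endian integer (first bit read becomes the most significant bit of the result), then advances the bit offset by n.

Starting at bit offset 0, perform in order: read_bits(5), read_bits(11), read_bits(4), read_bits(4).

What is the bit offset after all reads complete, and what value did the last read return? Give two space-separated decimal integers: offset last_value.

Answer: 24 0

Derivation:
Read 1: bits[0:5] width=5 -> value=29 (bin 11101); offset now 5 = byte 0 bit 5; 19 bits remain
Read 2: bits[5:16] width=11 -> value=882 (bin 01101110010); offset now 16 = byte 2 bit 0; 8 bits remain
Read 3: bits[16:20] width=4 -> value=9 (bin 1001); offset now 20 = byte 2 bit 4; 4 bits remain
Read 4: bits[20:24] width=4 -> value=0 (bin 0000); offset now 24 = byte 3 bit 0; 0 bits remain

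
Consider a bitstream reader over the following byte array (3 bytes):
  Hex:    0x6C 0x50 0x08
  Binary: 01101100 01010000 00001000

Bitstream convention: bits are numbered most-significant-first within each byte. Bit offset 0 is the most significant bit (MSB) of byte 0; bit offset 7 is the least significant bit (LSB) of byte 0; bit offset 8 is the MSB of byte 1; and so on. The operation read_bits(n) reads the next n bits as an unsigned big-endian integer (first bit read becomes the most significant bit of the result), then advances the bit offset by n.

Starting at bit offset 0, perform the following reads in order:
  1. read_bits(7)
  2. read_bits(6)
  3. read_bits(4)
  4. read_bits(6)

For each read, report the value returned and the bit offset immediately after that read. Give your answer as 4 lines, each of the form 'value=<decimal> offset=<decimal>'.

Read 1: bits[0:7] width=7 -> value=54 (bin 0110110); offset now 7 = byte 0 bit 7; 17 bits remain
Read 2: bits[7:13] width=6 -> value=10 (bin 001010); offset now 13 = byte 1 bit 5; 11 bits remain
Read 3: bits[13:17] width=4 -> value=0 (bin 0000); offset now 17 = byte 2 bit 1; 7 bits remain
Read 4: bits[17:23] width=6 -> value=4 (bin 000100); offset now 23 = byte 2 bit 7; 1 bits remain

Answer: value=54 offset=7
value=10 offset=13
value=0 offset=17
value=4 offset=23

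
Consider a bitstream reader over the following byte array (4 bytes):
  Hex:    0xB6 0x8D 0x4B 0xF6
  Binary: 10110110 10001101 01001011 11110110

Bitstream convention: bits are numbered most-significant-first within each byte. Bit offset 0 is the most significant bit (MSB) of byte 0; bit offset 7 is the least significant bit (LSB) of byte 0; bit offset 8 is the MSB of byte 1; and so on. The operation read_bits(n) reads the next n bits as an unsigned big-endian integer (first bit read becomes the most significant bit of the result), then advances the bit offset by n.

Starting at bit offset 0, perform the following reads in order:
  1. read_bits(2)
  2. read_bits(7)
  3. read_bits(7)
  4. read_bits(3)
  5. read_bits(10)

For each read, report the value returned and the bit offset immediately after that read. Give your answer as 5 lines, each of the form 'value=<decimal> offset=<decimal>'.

Answer: value=2 offset=2
value=109 offset=9
value=13 offset=16
value=2 offset=19
value=382 offset=29

Derivation:
Read 1: bits[0:2] width=2 -> value=2 (bin 10); offset now 2 = byte 0 bit 2; 30 bits remain
Read 2: bits[2:9] width=7 -> value=109 (bin 1101101); offset now 9 = byte 1 bit 1; 23 bits remain
Read 3: bits[9:16] width=7 -> value=13 (bin 0001101); offset now 16 = byte 2 bit 0; 16 bits remain
Read 4: bits[16:19] width=3 -> value=2 (bin 010); offset now 19 = byte 2 bit 3; 13 bits remain
Read 5: bits[19:29] width=10 -> value=382 (bin 0101111110); offset now 29 = byte 3 bit 5; 3 bits remain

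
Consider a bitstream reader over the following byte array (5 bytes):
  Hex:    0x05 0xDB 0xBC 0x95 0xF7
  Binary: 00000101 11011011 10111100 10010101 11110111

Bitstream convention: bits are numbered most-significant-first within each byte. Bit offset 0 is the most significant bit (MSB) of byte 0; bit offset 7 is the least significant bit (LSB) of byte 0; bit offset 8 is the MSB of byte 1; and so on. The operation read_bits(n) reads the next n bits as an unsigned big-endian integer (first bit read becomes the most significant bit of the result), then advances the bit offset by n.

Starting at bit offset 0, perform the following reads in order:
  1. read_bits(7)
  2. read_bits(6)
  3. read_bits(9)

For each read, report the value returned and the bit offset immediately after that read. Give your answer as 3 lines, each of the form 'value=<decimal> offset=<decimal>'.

Read 1: bits[0:7] width=7 -> value=2 (bin 0000010); offset now 7 = byte 0 bit 7; 33 bits remain
Read 2: bits[7:13] width=6 -> value=59 (bin 111011); offset now 13 = byte 1 bit 5; 27 bits remain
Read 3: bits[13:22] width=9 -> value=239 (bin 011101111); offset now 22 = byte 2 bit 6; 18 bits remain

Answer: value=2 offset=7
value=59 offset=13
value=239 offset=22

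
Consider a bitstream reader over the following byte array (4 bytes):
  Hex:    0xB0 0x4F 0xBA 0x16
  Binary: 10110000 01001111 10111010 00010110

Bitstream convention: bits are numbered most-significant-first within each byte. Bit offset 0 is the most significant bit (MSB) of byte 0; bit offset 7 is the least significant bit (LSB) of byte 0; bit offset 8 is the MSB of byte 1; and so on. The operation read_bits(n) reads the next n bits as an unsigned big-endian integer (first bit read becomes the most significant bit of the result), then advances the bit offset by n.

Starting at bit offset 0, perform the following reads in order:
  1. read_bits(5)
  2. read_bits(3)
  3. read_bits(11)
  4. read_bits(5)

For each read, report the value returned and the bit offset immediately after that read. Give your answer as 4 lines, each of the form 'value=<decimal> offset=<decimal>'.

Read 1: bits[0:5] width=5 -> value=22 (bin 10110); offset now 5 = byte 0 bit 5; 27 bits remain
Read 2: bits[5:8] width=3 -> value=0 (bin 000); offset now 8 = byte 1 bit 0; 24 bits remain
Read 3: bits[8:19] width=11 -> value=637 (bin 01001111101); offset now 19 = byte 2 bit 3; 13 bits remain
Read 4: bits[19:24] width=5 -> value=26 (bin 11010); offset now 24 = byte 3 bit 0; 8 bits remain

Answer: value=22 offset=5
value=0 offset=8
value=637 offset=19
value=26 offset=24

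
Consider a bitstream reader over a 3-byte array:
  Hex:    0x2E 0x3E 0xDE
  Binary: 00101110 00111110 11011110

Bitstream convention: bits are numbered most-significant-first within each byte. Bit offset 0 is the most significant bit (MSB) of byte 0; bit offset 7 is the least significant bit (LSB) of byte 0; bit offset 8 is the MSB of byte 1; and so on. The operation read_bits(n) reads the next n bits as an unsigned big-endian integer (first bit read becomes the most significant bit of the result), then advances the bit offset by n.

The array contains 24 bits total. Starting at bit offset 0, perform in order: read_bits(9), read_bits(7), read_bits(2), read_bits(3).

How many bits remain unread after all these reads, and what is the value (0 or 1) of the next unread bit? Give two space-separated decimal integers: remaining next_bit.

Read 1: bits[0:9] width=9 -> value=92 (bin 001011100); offset now 9 = byte 1 bit 1; 15 bits remain
Read 2: bits[9:16] width=7 -> value=62 (bin 0111110); offset now 16 = byte 2 bit 0; 8 bits remain
Read 3: bits[16:18] width=2 -> value=3 (bin 11); offset now 18 = byte 2 bit 2; 6 bits remain
Read 4: bits[18:21] width=3 -> value=3 (bin 011); offset now 21 = byte 2 bit 5; 3 bits remain

Answer: 3 1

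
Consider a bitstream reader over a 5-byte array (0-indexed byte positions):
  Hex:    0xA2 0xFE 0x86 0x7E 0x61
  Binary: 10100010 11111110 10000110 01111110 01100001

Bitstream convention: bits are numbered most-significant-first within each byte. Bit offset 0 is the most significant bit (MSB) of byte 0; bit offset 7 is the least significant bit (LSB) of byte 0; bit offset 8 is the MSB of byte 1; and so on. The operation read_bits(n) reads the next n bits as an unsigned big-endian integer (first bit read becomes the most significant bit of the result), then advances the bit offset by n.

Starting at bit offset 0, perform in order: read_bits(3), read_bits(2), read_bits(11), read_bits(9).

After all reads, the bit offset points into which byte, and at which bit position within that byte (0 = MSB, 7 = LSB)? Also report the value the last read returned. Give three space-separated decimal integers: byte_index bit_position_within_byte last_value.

Read 1: bits[0:3] width=3 -> value=5 (bin 101); offset now 3 = byte 0 bit 3; 37 bits remain
Read 2: bits[3:5] width=2 -> value=0 (bin 00); offset now 5 = byte 0 bit 5; 35 bits remain
Read 3: bits[5:16] width=11 -> value=766 (bin 01011111110); offset now 16 = byte 2 bit 0; 24 bits remain
Read 4: bits[16:25] width=9 -> value=268 (bin 100001100); offset now 25 = byte 3 bit 1; 15 bits remain

Answer: 3 1 268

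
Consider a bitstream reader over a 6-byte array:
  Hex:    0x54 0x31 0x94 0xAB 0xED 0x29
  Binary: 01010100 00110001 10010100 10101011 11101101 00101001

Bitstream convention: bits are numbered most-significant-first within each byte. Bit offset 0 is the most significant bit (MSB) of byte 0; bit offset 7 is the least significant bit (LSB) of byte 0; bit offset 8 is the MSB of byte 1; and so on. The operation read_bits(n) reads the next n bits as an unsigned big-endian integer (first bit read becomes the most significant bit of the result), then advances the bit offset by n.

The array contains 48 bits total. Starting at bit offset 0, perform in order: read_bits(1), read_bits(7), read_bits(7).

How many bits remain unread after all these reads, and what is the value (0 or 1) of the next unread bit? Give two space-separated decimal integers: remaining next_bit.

Answer: 33 1

Derivation:
Read 1: bits[0:1] width=1 -> value=0 (bin 0); offset now 1 = byte 0 bit 1; 47 bits remain
Read 2: bits[1:8] width=7 -> value=84 (bin 1010100); offset now 8 = byte 1 bit 0; 40 bits remain
Read 3: bits[8:15] width=7 -> value=24 (bin 0011000); offset now 15 = byte 1 bit 7; 33 bits remain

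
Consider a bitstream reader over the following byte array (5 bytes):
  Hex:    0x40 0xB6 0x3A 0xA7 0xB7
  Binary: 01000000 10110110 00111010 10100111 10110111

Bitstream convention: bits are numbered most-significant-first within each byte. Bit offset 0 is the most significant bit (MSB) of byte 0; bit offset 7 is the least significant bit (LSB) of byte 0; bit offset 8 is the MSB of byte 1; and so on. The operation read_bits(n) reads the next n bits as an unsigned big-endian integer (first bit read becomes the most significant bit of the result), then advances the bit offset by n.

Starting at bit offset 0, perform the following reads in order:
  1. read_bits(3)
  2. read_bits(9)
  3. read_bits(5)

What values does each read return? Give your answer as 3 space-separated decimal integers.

Read 1: bits[0:3] width=3 -> value=2 (bin 010); offset now 3 = byte 0 bit 3; 37 bits remain
Read 2: bits[3:12] width=9 -> value=11 (bin 000001011); offset now 12 = byte 1 bit 4; 28 bits remain
Read 3: bits[12:17] width=5 -> value=12 (bin 01100); offset now 17 = byte 2 bit 1; 23 bits remain

Answer: 2 11 12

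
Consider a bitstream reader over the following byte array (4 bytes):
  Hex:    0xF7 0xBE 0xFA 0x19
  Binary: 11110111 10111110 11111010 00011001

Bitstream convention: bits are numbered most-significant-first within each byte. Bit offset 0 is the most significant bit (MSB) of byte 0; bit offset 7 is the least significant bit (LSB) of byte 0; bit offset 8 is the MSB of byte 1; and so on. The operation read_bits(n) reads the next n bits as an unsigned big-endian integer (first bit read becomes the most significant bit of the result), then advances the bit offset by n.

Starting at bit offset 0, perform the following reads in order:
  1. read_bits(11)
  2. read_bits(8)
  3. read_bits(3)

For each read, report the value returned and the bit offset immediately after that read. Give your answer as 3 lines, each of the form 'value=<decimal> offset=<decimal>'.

Read 1: bits[0:11] width=11 -> value=1981 (bin 11110111101); offset now 11 = byte 1 bit 3; 21 bits remain
Read 2: bits[11:19] width=8 -> value=247 (bin 11110111); offset now 19 = byte 2 bit 3; 13 bits remain
Read 3: bits[19:22] width=3 -> value=6 (bin 110); offset now 22 = byte 2 bit 6; 10 bits remain

Answer: value=1981 offset=11
value=247 offset=19
value=6 offset=22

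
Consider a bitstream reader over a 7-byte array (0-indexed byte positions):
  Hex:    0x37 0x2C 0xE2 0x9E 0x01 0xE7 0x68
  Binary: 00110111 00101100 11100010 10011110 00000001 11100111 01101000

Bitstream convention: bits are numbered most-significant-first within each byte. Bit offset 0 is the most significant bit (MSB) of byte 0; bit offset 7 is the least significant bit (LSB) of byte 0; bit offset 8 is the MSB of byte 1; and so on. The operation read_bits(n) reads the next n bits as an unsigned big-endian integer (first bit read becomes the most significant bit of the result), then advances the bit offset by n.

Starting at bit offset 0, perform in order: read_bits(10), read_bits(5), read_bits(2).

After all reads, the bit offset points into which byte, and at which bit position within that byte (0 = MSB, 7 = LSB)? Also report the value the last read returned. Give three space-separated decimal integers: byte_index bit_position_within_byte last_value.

Answer: 2 1 1

Derivation:
Read 1: bits[0:10] width=10 -> value=220 (bin 0011011100); offset now 10 = byte 1 bit 2; 46 bits remain
Read 2: bits[10:15] width=5 -> value=22 (bin 10110); offset now 15 = byte 1 bit 7; 41 bits remain
Read 3: bits[15:17] width=2 -> value=1 (bin 01); offset now 17 = byte 2 bit 1; 39 bits remain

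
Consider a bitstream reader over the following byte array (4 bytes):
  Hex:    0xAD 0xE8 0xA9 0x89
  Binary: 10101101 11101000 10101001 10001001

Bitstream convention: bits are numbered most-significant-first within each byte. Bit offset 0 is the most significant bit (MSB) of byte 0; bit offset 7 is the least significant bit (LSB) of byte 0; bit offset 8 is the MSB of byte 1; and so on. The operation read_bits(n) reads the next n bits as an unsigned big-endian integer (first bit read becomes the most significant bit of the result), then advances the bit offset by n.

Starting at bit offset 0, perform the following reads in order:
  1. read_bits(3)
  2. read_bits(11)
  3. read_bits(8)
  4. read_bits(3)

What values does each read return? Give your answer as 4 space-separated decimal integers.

Answer: 5 890 42 3

Derivation:
Read 1: bits[0:3] width=3 -> value=5 (bin 101); offset now 3 = byte 0 bit 3; 29 bits remain
Read 2: bits[3:14] width=11 -> value=890 (bin 01101111010); offset now 14 = byte 1 bit 6; 18 bits remain
Read 3: bits[14:22] width=8 -> value=42 (bin 00101010); offset now 22 = byte 2 bit 6; 10 bits remain
Read 4: bits[22:25] width=3 -> value=3 (bin 011); offset now 25 = byte 3 bit 1; 7 bits remain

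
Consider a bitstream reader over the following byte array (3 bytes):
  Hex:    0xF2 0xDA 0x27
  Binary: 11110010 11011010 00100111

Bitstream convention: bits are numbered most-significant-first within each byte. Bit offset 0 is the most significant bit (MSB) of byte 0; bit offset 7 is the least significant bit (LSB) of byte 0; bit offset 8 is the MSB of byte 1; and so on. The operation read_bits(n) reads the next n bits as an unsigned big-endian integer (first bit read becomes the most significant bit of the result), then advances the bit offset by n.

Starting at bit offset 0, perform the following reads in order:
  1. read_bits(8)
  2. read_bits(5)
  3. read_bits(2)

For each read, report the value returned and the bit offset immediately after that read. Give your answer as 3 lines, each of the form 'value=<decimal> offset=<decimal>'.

Answer: value=242 offset=8
value=27 offset=13
value=1 offset=15

Derivation:
Read 1: bits[0:8] width=8 -> value=242 (bin 11110010); offset now 8 = byte 1 bit 0; 16 bits remain
Read 2: bits[8:13] width=5 -> value=27 (bin 11011); offset now 13 = byte 1 bit 5; 11 bits remain
Read 3: bits[13:15] width=2 -> value=1 (bin 01); offset now 15 = byte 1 bit 7; 9 bits remain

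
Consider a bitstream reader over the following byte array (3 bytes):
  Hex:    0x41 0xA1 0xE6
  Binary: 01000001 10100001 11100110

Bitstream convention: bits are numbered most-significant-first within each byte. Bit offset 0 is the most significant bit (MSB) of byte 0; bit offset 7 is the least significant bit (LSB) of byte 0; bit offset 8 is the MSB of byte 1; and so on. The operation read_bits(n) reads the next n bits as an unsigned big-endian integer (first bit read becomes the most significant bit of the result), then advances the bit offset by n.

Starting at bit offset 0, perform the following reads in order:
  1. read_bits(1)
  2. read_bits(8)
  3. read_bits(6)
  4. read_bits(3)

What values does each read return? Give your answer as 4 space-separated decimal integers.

Answer: 0 131 16 7

Derivation:
Read 1: bits[0:1] width=1 -> value=0 (bin 0); offset now 1 = byte 0 bit 1; 23 bits remain
Read 2: bits[1:9] width=8 -> value=131 (bin 10000011); offset now 9 = byte 1 bit 1; 15 bits remain
Read 3: bits[9:15] width=6 -> value=16 (bin 010000); offset now 15 = byte 1 bit 7; 9 bits remain
Read 4: bits[15:18] width=3 -> value=7 (bin 111); offset now 18 = byte 2 bit 2; 6 bits remain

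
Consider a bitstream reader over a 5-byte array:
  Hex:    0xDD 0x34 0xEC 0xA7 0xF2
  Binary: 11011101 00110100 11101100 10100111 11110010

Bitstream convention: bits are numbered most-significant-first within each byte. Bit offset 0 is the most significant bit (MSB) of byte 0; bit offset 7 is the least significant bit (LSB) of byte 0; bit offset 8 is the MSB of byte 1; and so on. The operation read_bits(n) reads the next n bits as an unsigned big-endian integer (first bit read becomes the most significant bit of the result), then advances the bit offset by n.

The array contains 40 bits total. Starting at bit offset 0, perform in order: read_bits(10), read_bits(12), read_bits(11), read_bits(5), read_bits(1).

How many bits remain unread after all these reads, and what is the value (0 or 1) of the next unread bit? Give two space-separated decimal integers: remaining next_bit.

Read 1: bits[0:10] width=10 -> value=884 (bin 1101110100); offset now 10 = byte 1 bit 2; 30 bits remain
Read 2: bits[10:22] width=12 -> value=3387 (bin 110100111011); offset now 22 = byte 2 bit 6; 18 bits remain
Read 3: bits[22:33] width=11 -> value=335 (bin 00101001111); offset now 33 = byte 4 bit 1; 7 bits remain
Read 4: bits[33:38] width=5 -> value=28 (bin 11100); offset now 38 = byte 4 bit 6; 2 bits remain
Read 5: bits[38:39] width=1 -> value=1 (bin 1); offset now 39 = byte 4 bit 7; 1 bits remain

Answer: 1 0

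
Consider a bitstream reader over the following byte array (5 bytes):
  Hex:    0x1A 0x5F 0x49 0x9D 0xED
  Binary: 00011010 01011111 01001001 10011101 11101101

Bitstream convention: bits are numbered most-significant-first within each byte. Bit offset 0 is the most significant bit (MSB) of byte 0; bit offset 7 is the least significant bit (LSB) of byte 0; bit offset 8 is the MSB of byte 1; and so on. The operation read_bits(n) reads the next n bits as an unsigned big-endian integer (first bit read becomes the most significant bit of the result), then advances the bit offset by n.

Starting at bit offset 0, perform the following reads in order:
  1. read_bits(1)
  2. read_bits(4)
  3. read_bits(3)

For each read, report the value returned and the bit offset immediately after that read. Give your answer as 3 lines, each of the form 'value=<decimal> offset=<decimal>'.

Answer: value=0 offset=1
value=3 offset=5
value=2 offset=8

Derivation:
Read 1: bits[0:1] width=1 -> value=0 (bin 0); offset now 1 = byte 0 bit 1; 39 bits remain
Read 2: bits[1:5] width=4 -> value=3 (bin 0011); offset now 5 = byte 0 bit 5; 35 bits remain
Read 3: bits[5:8] width=3 -> value=2 (bin 010); offset now 8 = byte 1 bit 0; 32 bits remain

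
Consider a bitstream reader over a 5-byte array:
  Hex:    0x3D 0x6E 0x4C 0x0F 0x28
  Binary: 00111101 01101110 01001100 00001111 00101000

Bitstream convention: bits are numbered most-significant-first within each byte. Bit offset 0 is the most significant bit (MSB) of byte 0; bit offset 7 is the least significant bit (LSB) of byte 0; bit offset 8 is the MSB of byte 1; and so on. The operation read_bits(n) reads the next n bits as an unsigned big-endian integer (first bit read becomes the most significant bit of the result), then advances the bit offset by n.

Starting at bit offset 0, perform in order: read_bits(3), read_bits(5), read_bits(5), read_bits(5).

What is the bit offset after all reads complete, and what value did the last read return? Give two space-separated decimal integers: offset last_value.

Answer: 18 25

Derivation:
Read 1: bits[0:3] width=3 -> value=1 (bin 001); offset now 3 = byte 0 bit 3; 37 bits remain
Read 2: bits[3:8] width=5 -> value=29 (bin 11101); offset now 8 = byte 1 bit 0; 32 bits remain
Read 3: bits[8:13] width=5 -> value=13 (bin 01101); offset now 13 = byte 1 bit 5; 27 bits remain
Read 4: bits[13:18] width=5 -> value=25 (bin 11001); offset now 18 = byte 2 bit 2; 22 bits remain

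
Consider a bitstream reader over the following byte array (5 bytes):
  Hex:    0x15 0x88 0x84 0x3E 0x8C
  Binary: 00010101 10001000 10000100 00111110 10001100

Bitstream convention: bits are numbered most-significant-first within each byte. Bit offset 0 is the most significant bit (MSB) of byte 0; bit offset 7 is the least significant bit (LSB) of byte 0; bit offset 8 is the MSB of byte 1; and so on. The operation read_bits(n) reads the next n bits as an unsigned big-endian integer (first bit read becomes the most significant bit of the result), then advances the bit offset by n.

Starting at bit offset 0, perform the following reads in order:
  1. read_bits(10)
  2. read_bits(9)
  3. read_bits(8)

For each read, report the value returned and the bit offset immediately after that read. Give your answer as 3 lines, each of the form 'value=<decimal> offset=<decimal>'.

Answer: value=86 offset=10
value=68 offset=19
value=33 offset=27

Derivation:
Read 1: bits[0:10] width=10 -> value=86 (bin 0001010110); offset now 10 = byte 1 bit 2; 30 bits remain
Read 2: bits[10:19] width=9 -> value=68 (bin 001000100); offset now 19 = byte 2 bit 3; 21 bits remain
Read 3: bits[19:27] width=8 -> value=33 (bin 00100001); offset now 27 = byte 3 bit 3; 13 bits remain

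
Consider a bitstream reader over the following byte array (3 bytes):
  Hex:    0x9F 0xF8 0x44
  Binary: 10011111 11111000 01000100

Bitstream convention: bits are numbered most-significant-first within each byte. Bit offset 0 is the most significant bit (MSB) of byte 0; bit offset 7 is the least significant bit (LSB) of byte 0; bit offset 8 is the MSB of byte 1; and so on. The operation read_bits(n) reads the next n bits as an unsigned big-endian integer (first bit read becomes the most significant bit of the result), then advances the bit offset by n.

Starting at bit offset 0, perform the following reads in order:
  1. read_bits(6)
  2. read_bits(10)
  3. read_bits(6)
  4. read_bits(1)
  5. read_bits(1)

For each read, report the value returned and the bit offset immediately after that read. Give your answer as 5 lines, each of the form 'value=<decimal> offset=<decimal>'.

Read 1: bits[0:6] width=6 -> value=39 (bin 100111); offset now 6 = byte 0 bit 6; 18 bits remain
Read 2: bits[6:16] width=10 -> value=1016 (bin 1111111000); offset now 16 = byte 2 bit 0; 8 bits remain
Read 3: bits[16:22] width=6 -> value=17 (bin 010001); offset now 22 = byte 2 bit 6; 2 bits remain
Read 4: bits[22:23] width=1 -> value=0 (bin 0); offset now 23 = byte 2 bit 7; 1 bits remain
Read 5: bits[23:24] width=1 -> value=0 (bin 0); offset now 24 = byte 3 bit 0; 0 bits remain

Answer: value=39 offset=6
value=1016 offset=16
value=17 offset=22
value=0 offset=23
value=0 offset=24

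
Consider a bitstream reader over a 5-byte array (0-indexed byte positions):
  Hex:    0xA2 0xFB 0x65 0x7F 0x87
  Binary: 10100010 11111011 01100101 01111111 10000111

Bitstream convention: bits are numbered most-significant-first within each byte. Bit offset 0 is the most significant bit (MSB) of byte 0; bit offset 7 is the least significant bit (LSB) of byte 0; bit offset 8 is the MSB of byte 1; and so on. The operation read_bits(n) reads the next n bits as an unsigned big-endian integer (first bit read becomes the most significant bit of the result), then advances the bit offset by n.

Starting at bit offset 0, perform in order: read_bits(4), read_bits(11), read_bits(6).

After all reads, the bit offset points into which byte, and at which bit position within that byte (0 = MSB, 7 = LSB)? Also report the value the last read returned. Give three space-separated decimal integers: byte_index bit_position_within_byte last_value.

Answer: 2 5 44

Derivation:
Read 1: bits[0:4] width=4 -> value=10 (bin 1010); offset now 4 = byte 0 bit 4; 36 bits remain
Read 2: bits[4:15] width=11 -> value=381 (bin 00101111101); offset now 15 = byte 1 bit 7; 25 bits remain
Read 3: bits[15:21] width=6 -> value=44 (bin 101100); offset now 21 = byte 2 bit 5; 19 bits remain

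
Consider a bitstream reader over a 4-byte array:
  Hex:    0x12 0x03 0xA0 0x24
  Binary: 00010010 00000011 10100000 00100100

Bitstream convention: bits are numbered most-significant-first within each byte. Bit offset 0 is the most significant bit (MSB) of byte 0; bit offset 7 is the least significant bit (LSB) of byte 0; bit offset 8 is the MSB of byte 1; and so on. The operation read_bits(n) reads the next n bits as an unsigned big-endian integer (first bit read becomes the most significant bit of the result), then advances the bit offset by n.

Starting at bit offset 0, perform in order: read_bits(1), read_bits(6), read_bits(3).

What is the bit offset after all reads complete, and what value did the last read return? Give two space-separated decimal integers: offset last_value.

Answer: 10 0

Derivation:
Read 1: bits[0:1] width=1 -> value=0 (bin 0); offset now 1 = byte 0 bit 1; 31 bits remain
Read 2: bits[1:7] width=6 -> value=9 (bin 001001); offset now 7 = byte 0 bit 7; 25 bits remain
Read 3: bits[7:10] width=3 -> value=0 (bin 000); offset now 10 = byte 1 bit 2; 22 bits remain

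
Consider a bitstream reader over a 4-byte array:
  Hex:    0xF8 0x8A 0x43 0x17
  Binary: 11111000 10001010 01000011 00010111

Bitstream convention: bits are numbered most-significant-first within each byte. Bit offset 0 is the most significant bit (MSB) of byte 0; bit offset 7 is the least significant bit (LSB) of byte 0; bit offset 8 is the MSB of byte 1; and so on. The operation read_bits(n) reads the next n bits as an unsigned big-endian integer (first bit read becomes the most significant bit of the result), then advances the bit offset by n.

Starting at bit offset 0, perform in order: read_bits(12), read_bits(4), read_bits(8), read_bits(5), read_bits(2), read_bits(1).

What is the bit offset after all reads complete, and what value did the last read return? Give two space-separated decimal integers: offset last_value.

Answer: 32 1

Derivation:
Read 1: bits[0:12] width=12 -> value=3976 (bin 111110001000); offset now 12 = byte 1 bit 4; 20 bits remain
Read 2: bits[12:16] width=4 -> value=10 (bin 1010); offset now 16 = byte 2 bit 0; 16 bits remain
Read 3: bits[16:24] width=8 -> value=67 (bin 01000011); offset now 24 = byte 3 bit 0; 8 bits remain
Read 4: bits[24:29] width=5 -> value=2 (bin 00010); offset now 29 = byte 3 bit 5; 3 bits remain
Read 5: bits[29:31] width=2 -> value=3 (bin 11); offset now 31 = byte 3 bit 7; 1 bits remain
Read 6: bits[31:32] width=1 -> value=1 (bin 1); offset now 32 = byte 4 bit 0; 0 bits remain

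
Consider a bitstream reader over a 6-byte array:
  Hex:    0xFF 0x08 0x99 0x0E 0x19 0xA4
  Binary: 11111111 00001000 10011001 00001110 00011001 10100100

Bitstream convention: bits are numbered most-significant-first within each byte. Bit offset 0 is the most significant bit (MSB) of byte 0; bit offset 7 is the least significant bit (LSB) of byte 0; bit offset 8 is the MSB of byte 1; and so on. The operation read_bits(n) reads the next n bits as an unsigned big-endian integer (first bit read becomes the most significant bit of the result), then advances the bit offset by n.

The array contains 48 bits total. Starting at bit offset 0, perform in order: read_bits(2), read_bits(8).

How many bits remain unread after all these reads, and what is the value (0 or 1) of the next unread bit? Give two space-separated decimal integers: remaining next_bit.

Read 1: bits[0:2] width=2 -> value=3 (bin 11); offset now 2 = byte 0 bit 2; 46 bits remain
Read 2: bits[2:10] width=8 -> value=252 (bin 11111100); offset now 10 = byte 1 bit 2; 38 bits remain

Answer: 38 0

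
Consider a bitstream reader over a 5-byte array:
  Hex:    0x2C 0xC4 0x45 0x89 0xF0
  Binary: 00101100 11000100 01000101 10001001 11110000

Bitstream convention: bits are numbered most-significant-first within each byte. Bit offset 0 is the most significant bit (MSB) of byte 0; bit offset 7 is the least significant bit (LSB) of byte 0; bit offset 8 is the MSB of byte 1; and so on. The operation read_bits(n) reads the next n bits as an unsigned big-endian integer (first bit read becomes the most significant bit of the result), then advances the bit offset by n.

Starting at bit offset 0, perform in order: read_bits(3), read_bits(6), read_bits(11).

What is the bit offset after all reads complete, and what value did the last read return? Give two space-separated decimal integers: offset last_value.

Read 1: bits[0:3] width=3 -> value=1 (bin 001); offset now 3 = byte 0 bit 3; 37 bits remain
Read 2: bits[3:9] width=6 -> value=25 (bin 011001); offset now 9 = byte 1 bit 1; 31 bits remain
Read 3: bits[9:20] width=11 -> value=1092 (bin 10001000100); offset now 20 = byte 2 bit 4; 20 bits remain

Answer: 20 1092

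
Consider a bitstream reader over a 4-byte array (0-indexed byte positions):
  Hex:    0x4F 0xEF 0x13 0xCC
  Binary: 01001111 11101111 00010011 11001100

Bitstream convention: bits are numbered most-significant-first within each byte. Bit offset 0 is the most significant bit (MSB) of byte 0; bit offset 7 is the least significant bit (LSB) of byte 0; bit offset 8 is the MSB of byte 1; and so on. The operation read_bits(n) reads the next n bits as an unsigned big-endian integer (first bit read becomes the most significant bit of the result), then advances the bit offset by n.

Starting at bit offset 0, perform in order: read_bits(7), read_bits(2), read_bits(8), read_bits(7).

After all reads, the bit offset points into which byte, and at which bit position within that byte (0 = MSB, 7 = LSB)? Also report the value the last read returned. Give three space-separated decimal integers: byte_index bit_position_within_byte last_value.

Read 1: bits[0:7] width=7 -> value=39 (bin 0100111); offset now 7 = byte 0 bit 7; 25 bits remain
Read 2: bits[7:9] width=2 -> value=3 (bin 11); offset now 9 = byte 1 bit 1; 23 bits remain
Read 3: bits[9:17] width=8 -> value=222 (bin 11011110); offset now 17 = byte 2 bit 1; 15 bits remain
Read 4: bits[17:24] width=7 -> value=19 (bin 0010011); offset now 24 = byte 3 bit 0; 8 bits remain

Answer: 3 0 19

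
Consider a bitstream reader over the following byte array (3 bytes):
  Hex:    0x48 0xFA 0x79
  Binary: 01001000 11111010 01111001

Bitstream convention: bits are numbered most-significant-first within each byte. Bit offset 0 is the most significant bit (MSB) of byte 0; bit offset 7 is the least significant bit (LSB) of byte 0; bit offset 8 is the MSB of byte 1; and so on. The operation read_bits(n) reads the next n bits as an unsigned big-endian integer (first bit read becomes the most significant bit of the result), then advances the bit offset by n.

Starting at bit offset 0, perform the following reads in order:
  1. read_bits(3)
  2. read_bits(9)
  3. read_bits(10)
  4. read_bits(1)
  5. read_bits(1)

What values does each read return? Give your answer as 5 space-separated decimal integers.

Answer: 2 143 670 0 1

Derivation:
Read 1: bits[0:3] width=3 -> value=2 (bin 010); offset now 3 = byte 0 bit 3; 21 bits remain
Read 2: bits[3:12] width=9 -> value=143 (bin 010001111); offset now 12 = byte 1 bit 4; 12 bits remain
Read 3: bits[12:22] width=10 -> value=670 (bin 1010011110); offset now 22 = byte 2 bit 6; 2 bits remain
Read 4: bits[22:23] width=1 -> value=0 (bin 0); offset now 23 = byte 2 bit 7; 1 bits remain
Read 5: bits[23:24] width=1 -> value=1 (bin 1); offset now 24 = byte 3 bit 0; 0 bits remain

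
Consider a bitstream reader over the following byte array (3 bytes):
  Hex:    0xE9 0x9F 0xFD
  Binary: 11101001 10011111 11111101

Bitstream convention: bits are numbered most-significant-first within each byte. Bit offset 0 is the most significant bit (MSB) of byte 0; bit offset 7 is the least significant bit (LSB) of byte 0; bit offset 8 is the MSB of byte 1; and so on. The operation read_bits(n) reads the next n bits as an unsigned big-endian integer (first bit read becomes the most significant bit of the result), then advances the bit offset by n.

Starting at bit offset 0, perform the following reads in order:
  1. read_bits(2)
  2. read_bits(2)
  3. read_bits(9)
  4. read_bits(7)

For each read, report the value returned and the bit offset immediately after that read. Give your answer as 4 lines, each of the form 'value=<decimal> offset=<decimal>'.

Read 1: bits[0:2] width=2 -> value=3 (bin 11); offset now 2 = byte 0 bit 2; 22 bits remain
Read 2: bits[2:4] width=2 -> value=2 (bin 10); offset now 4 = byte 0 bit 4; 20 bits remain
Read 3: bits[4:13] width=9 -> value=307 (bin 100110011); offset now 13 = byte 1 bit 5; 11 bits remain
Read 4: bits[13:20] width=7 -> value=127 (bin 1111111); offset now 20 = byte 2 bit 4; 4 bits remain

Answer: value=3 offset=2
value=2 offset=4
value=307 offset=13
value=127 offset=20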